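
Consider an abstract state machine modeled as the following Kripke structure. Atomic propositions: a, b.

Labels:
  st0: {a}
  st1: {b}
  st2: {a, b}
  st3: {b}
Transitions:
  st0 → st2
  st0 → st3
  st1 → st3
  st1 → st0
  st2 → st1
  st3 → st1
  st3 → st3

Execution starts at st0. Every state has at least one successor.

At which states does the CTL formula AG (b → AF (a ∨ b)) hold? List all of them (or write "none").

{st0, st1, st2, st3}

States satisfying b → AF (a ∨ b): {st0, st1, st2, st3}.
States satisfying AG (b → AF (a ∨ b)): {st0, st1, st2, st3}.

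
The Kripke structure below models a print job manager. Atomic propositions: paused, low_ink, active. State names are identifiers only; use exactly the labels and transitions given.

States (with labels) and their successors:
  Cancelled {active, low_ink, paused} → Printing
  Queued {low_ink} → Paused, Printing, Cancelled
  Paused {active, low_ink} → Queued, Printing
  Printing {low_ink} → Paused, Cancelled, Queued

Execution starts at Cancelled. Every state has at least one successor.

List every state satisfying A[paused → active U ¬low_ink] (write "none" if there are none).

none

States satisfying paused → active: {Cancelled, Queued, Paused, Printing}.
States satisfying ¬low_ink: ∅.
States satisfying A[paused → active U ¬low_ink]: ∅.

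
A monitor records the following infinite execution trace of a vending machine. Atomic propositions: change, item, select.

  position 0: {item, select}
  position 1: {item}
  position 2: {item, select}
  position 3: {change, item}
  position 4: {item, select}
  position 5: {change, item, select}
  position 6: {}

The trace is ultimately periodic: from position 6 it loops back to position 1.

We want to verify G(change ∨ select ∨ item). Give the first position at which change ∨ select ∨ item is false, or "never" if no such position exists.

Check change ∨ select ∨ item at each position in order: 0 ✓, 1 ✓, 2 ✓, 3 ✓, 4 ✓, 5 ✓.
At position 6 the labels are {}, so change ∨ select ∨ item is false there. This is the first violation.

6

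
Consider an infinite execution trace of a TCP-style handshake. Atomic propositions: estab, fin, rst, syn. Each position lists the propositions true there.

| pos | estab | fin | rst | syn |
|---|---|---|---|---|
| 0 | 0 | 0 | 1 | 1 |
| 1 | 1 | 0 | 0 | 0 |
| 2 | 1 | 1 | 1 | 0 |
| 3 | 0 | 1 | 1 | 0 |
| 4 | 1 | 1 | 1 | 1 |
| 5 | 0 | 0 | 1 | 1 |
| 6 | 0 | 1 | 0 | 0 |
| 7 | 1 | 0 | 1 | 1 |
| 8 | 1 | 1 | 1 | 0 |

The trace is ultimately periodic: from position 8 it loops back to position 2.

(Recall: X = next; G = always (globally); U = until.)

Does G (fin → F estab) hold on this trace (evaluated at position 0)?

Holds

fin → F estab holds at every position 0..8, and those are all positions ever visited, so G (fin → F estab) holds.
Positions where fin holds: 2, 3, 4, 6, 8.
Check F estab at each: 2→ok, 3→ok, 4→ok, 6→ok, 8→ok.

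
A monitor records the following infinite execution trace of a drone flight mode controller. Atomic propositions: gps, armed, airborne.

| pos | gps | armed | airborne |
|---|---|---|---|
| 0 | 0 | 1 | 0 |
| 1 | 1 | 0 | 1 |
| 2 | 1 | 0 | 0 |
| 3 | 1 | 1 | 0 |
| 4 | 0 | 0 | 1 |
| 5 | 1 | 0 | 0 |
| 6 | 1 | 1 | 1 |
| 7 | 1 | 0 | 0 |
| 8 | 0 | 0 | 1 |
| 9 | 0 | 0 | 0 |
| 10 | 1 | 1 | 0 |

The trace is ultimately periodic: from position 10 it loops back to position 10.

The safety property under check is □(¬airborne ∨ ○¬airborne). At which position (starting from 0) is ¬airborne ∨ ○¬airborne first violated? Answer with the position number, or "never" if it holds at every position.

never

¬airborne ∨ ○¬airborne holds at every position 0..10, and those are all the positions the trace ever visits, so the invariant □(¬airborne ∨ ○¬airborne) is never violated.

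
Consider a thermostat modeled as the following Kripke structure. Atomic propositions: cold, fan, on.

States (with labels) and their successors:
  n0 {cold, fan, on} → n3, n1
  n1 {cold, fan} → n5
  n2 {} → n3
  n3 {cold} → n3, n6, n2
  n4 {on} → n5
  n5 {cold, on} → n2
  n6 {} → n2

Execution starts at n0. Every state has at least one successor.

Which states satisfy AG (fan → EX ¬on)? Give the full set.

States satisfying fan → EX ¬on: {n0, n2, n3, n4, n5, n6}.
States satisfying AG (fan → EX ¬on): {n2, n3, n4, n5, n6}.

{n2, n3, n4, n5, n6}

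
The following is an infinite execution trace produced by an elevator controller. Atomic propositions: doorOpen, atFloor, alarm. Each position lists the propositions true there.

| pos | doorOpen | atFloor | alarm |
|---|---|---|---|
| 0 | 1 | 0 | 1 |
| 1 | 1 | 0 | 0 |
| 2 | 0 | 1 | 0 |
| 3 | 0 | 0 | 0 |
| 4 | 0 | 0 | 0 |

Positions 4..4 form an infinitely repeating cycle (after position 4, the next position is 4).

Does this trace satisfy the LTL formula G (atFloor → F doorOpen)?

atFloor → F doorOpen must hold at every position from 0 onward. It fails at position 2, so G (atFloor → F doorOpen) is false.
Positions where atFloor holds: 2.
Check F doorOpen at each: 2→fails.

Does not hold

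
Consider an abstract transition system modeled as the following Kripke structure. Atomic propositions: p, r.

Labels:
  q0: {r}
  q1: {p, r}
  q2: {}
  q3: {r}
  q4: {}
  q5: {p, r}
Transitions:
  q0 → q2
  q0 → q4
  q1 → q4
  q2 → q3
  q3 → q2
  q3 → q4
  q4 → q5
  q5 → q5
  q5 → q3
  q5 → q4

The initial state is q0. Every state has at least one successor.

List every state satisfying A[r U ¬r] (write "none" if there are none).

{q0, q1, q2, q3, q4}

States satisfying r: {q0, q1, q3, q5}.
States satisfying ¬r: {q2, q4}.
States satisfying A[r U ¬r]: {q0, q1, q2, q3, q4}.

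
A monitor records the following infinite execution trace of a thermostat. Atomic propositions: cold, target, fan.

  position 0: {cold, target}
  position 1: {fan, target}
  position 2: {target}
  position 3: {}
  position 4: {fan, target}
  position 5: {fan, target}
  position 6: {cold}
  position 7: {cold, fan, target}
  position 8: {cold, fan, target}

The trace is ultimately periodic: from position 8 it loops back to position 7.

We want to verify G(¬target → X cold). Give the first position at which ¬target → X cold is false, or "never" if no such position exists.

Check ¬target → X cold at each position in order: 0 ✓, 1 ✓, 2 ✓.
At position 3 the labels are {} and the next position 4 has {fan, target}, so ¬target → X cold is false there. This is the first violation.

3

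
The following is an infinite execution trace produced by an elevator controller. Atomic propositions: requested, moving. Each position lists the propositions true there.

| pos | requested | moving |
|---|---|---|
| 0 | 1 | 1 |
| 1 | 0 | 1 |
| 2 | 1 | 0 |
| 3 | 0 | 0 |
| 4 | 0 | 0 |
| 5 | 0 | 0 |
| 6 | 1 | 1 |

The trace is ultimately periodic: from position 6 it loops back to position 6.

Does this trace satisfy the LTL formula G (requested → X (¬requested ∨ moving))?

Satisfied

requested → X (¬requested ∨ moving) holds at every position 0..6, and those are all positions ever visited, so G (requested → X (¬requested ∨ moving)) holds.
Positions where requested holds: 0, 2, 6.
Check X (¬requested ∨ moving) at each: 0→ok, 2→ok, 6→ok.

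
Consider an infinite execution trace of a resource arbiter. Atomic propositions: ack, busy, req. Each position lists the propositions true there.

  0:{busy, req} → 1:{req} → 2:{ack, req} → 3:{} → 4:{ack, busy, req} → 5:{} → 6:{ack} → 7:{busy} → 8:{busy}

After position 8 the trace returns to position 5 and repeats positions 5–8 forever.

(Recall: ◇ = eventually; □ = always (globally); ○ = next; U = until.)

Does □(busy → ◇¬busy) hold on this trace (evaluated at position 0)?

Yes

busy → ◇¬busy holds at every position 0..8, and those are all positions ever visited, so □(busy → ◇¬busy) holds.
Positions where busy holds: 0, 4, 7, 8.
Check ◇¬busy at each: 0→ok, 4→ok, 7→ok, 8→ok.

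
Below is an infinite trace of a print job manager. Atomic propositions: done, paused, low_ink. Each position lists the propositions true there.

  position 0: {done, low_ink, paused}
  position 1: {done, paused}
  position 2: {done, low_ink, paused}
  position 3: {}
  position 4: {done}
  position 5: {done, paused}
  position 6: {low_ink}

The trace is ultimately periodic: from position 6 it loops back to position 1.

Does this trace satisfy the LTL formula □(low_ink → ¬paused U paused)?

low_ink → ¬paused U paused holds at every position 0..6, and those are all positions ever visited, so □(low_ink → ¬paused U paused) holds.
Positions where low_ink holds: 0, 2, 6.
Check ¬paused U paused at each: 0→ok, 2→ok, 6→ok.

Yes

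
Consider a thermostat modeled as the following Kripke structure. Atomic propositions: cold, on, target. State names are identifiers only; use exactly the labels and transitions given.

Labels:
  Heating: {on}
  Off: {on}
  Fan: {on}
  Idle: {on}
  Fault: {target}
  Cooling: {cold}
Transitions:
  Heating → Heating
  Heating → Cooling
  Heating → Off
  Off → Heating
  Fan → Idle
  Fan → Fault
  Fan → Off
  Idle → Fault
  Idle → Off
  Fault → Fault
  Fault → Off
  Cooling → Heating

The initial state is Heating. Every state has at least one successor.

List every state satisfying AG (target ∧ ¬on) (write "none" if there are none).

none

States satisfying target ∧ ¬on: {Fault}.
States satisfying AG (target ∧ ¬on): ∅.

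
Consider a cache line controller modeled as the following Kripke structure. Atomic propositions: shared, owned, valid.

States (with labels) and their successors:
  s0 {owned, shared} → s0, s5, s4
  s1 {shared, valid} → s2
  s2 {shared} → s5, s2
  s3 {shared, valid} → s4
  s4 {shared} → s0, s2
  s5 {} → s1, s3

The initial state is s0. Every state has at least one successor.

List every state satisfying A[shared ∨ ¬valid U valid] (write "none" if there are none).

{s1, s3, s5}

States satisfying shared ∨ ¬valid: {s0, s1, s2, s3, s4, s5}.
States satisfying valid: {s1, s3}.
States satisfying A[shared ∨ ¬valid U valid]: {s1, s3, s5}.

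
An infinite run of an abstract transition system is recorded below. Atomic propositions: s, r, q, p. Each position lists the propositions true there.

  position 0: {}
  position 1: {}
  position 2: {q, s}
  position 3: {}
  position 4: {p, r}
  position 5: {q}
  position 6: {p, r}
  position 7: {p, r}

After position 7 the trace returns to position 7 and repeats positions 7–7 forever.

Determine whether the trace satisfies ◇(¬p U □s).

¬p U □s is false at every position 0..7, so it never becomes true and ◇(¬p U □s) fails.

Does not hold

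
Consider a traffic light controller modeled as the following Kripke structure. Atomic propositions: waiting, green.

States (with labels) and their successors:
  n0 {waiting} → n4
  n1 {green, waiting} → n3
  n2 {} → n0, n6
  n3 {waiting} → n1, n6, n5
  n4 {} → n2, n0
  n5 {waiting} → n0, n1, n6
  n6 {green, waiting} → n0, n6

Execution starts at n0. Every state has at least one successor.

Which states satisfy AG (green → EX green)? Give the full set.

{n0, n2, n4, n6}

States satisfying green → EX green: {n0, n2, n3, n4, n5, n6}.
States satisfying AG (green → EX green): {n0, n2, n4, n6}.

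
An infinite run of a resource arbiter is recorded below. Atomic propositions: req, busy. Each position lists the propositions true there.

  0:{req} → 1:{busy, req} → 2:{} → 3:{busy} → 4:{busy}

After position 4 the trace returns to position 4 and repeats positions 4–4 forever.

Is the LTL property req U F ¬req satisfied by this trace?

Holds

Walking from position 0: F ¬req first holds at position 0, and req holds at every earlier position along the way, so req U F ¬req holds.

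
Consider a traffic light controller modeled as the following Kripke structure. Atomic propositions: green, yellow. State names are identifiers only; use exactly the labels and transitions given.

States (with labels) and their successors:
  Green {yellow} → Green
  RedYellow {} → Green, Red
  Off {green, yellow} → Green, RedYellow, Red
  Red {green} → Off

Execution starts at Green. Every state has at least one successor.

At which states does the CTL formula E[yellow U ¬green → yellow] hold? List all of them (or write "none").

States satisfying yellow: {Green, Off}.
States satisfying ¬green → yellow: {Green, Off, Red}.
States satisfying E[yellow U ¬green → yellow]: {Green, Off, Red}.

{Green, Off, Red}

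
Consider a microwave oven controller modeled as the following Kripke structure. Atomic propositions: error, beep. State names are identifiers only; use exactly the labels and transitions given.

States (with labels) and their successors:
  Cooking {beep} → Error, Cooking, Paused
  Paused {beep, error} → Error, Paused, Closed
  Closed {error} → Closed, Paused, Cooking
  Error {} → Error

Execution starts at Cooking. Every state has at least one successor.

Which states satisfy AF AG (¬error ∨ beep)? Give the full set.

{Error}

States satisfying AG (¬error ∨ beep): {Error}.
States satisfying AF AG (¬error ∨ beep): {Error}.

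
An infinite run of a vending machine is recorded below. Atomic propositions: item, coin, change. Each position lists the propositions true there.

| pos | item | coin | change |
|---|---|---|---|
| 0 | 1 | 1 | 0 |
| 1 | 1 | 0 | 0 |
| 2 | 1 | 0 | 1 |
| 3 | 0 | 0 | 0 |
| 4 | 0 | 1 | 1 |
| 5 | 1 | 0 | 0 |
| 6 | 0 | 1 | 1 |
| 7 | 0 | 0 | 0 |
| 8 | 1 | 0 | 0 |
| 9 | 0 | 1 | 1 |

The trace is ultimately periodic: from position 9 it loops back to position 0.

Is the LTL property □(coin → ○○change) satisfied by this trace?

coin → ○○change must hold at every position from 0 onward. It fails at position 6, so □(coin → ○○change) is false.
Positions where coin holds: 0, 4, 6, 9.
Check ○○change at each: 0→ok, 4→ok, 6→fails, 9→fails.

No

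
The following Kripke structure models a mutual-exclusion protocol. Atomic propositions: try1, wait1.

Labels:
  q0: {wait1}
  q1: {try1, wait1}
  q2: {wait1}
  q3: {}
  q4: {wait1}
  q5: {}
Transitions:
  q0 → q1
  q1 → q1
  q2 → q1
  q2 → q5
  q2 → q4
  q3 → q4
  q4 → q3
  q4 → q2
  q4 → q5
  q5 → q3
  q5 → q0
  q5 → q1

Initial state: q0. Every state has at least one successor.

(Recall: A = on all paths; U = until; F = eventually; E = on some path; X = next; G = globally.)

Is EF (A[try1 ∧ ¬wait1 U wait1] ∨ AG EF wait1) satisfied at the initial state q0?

Holds

States satisfying A[try1 ∧ ¬wait1 U wait1] ∨ AG EF wait1: {q0, q1, q2, q3, q4, q5}.
States satisfying EF (A[try1 ∧ ¬wait1 U wait1] ∨ AG EF wait1): {q0, q1, q2, q3, q4, q5}.
Some path from q0 reaches a state where A[try1 ∧ ¬wait1 U wait1] ∨ AG EF wait1 holds.
q0 ∈ Sat(EF (A[try1 ∧ ¬wait1 U wait1] ∨ AG EF wait1)).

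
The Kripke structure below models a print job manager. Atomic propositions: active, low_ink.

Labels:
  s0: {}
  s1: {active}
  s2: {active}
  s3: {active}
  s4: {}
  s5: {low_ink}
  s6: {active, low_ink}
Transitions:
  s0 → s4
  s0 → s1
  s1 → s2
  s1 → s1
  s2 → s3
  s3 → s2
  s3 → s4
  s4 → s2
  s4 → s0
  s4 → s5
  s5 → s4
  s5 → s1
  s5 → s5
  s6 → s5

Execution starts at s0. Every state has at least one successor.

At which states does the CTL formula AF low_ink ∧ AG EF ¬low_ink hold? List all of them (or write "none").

{s5, s6}

States satisfying low_ink: {s5, s6}.
States satisfying AF low_ink: {s5, s6}.
States satisfying EF ¬low_ink: {s0, s1, s2, s3, s4, s5, s6}.
States satisfying AG EF ¬low_ink: {s0, s1, s2, s3, s4, s5, s6}.
States satisfying AF low_ink ∧ AG EF ¬low_ink: {s5, s6}.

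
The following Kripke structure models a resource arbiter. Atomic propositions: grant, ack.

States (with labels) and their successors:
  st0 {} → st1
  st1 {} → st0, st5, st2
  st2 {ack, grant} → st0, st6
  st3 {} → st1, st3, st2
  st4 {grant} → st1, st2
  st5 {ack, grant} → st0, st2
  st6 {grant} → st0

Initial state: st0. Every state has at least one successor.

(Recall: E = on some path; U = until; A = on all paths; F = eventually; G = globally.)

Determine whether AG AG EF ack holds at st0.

Holds

States satisfying AG EF ack: {st0, st1, st2, st3, st4, st5, st6}.
States satisfying AG AG EF ack: {st0, st1, st2, st3, st4, st5, st6}.
Every state reachable from st0 satisfies AG EF ack.
st0 ∈ Sat(AG AG EF ack).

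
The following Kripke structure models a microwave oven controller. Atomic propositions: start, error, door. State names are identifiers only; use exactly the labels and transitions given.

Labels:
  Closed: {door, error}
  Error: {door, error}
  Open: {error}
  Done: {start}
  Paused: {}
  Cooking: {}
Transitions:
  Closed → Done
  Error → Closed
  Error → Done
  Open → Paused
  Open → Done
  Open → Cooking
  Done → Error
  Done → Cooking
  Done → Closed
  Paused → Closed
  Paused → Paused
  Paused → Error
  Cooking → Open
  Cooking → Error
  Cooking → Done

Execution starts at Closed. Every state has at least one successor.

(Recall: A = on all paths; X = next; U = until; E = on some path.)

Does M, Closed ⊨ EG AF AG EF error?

Yes

States satisfying AF AG EF error: {Closed, Error, Open, Done, Paused, Cooking}.
States satisfying EG AF AG EF error: {Closed, Error, Open, Done, Paused, Cooking}.
Closed ∈ Sat(EG AF AG EF error).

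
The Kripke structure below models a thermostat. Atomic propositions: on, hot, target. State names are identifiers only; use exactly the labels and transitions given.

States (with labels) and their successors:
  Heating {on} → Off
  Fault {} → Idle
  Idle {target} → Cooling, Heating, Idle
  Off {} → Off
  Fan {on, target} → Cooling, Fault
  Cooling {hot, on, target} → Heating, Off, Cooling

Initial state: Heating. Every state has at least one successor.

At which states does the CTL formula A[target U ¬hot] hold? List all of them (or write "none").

{Heating, Fault, Idle, Off, Fan}

States satisfying target: {Idle, Fan, Cooling}.
States satisfying ¬hot: {Heating, Fault, Idle, Off, Fan}.
States satisfying A[target U ¬hot]: {Heating, Fault, Idle, Off, Fan}.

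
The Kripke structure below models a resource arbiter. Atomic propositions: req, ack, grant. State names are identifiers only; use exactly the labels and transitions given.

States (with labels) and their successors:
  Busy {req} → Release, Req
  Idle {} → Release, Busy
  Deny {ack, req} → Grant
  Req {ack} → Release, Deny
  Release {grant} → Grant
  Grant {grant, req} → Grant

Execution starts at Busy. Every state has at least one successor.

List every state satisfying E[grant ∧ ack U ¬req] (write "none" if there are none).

States satisfying grant ∧ ack: ∅.
States satisfying ¬req: {Idle, Req, Release}.
States satisfying E[grant ∧ ack U ¬req]: {Idle, Req, Release}.

{Idle, Req, Release}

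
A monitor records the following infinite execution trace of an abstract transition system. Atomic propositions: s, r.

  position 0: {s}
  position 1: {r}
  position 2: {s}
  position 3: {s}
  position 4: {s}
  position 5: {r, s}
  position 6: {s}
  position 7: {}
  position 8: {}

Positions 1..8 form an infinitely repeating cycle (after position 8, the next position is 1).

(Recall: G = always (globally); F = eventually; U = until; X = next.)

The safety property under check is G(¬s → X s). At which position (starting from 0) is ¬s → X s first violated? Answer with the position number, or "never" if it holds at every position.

7

Check ¬s → X s at each position in order: 0 ✓, 1 ✓, 2 ✓, 3 ✓, 4 ✓, 5 ✓, 6 ✓.
At position 7 the labels are {} and the next position 8 has {}, so ¬s → X s is false there. This is the first violation.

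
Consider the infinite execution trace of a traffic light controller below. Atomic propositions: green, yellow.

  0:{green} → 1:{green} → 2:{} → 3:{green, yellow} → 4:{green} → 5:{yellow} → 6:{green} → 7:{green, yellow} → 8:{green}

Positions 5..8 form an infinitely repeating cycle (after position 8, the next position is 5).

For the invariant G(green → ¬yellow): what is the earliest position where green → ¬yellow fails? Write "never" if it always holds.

Check green → ¬yellow at each position in order: 0 ✓, 1 ✓, 2 ✓.
At position 3 the labels are {green, yellow}, so green → ¬yellow is false there. This is the first violation.

3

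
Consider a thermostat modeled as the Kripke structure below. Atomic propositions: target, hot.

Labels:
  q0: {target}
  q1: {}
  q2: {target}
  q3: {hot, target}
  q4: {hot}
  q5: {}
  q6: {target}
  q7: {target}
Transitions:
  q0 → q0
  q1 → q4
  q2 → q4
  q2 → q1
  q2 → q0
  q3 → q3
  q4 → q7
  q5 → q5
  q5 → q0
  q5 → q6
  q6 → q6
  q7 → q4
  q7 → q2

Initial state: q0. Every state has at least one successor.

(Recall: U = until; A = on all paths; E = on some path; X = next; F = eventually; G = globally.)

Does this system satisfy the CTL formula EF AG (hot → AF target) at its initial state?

Satisfied

States satisfying AG (hot → AF target): {q0, q1, q2, q3, q4, q5, q6, q7}.
States satisfying EF AG (hot → AF target): {q0, q1, q2, q3, q4, q5, q6, q7}.
Some path from q0 reaches a state where AG (hot → AF target) holds.
q0 ∈ Sat(EF AG (hot → AF target)).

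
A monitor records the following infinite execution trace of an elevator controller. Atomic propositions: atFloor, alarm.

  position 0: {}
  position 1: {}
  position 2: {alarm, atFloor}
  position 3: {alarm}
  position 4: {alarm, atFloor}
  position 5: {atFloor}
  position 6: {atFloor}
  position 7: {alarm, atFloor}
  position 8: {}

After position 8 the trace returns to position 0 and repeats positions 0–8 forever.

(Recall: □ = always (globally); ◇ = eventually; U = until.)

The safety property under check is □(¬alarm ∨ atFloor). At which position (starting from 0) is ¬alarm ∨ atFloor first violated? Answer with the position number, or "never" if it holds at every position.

Check ¬alarm ∨ atFloor at each position in order: 0 ✓, 1 ✓, 2 ✓.
At position 3 the labels are {alarm}, so ¬alarm ∨ atFloor is false there. This is the first violation.

3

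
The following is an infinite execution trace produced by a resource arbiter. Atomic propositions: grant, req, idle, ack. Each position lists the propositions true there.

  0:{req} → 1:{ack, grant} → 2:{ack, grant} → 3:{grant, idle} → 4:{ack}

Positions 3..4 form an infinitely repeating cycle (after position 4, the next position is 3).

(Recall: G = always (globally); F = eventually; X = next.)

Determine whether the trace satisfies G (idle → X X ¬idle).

No

idle → X X ¬idle must hold at every position from 0 onward. It fails at position 3, so G (idle → X X ¬idle) is false.
Positions where idle holds: 3.
Check X X ¬idle at each: 3→fails.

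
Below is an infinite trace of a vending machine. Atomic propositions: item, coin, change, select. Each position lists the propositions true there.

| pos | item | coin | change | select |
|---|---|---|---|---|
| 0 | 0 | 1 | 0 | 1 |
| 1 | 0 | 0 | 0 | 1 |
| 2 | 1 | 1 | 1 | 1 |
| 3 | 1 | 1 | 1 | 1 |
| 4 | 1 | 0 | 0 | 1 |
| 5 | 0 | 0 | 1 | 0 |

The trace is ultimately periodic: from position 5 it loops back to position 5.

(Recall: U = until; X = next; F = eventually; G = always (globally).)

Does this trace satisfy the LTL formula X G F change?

Satisfied

The position after 0 is 1; G F change is true there.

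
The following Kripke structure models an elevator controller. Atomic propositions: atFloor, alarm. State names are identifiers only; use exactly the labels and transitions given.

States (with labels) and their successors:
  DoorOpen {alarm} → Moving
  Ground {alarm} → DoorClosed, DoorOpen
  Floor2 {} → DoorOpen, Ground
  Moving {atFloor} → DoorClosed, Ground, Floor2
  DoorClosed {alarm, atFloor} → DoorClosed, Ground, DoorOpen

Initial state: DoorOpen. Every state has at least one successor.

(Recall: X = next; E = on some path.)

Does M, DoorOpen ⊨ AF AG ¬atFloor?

No

States satisfying AG ¬atFloor: ∅.
States satisfying AF AG ¬atFloor: ∅.
There is a path from DoorOpen along which AG ¬atFloor never holds.
DoorOpen ∉ Sat(AF AG ¬atFloor).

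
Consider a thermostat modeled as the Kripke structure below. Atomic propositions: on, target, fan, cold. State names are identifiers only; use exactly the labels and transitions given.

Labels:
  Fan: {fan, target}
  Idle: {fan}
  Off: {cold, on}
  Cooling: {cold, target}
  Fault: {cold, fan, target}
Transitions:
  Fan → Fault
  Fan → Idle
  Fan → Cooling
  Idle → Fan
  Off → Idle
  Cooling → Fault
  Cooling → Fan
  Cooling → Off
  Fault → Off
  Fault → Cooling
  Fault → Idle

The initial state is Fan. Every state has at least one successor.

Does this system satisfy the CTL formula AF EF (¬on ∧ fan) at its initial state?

Satisfied

States satisfying EF (¬on ∧ fan): {Fan, Idle, Off, Cooling, Fault}.
States satisfying AF EF (¬on ∧ fan): {Fan, Idle, Off, Cooling, Fault}.
Fan ∈ Sat(AF EF (¬on ∧ fan)).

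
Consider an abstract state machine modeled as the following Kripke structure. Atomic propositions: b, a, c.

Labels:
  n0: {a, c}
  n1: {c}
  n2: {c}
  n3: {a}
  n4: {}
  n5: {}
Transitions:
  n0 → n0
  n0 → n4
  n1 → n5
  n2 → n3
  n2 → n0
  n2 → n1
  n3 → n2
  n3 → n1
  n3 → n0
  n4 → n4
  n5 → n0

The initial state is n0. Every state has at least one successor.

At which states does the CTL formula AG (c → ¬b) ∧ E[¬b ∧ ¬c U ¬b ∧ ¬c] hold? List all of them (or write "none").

{n3, n4, n5}

States satisfying c → ¬b: {n0, n1, n2, n3, n4, n5}.
States satisfying AG (c → ¬b): {n0, n1, n2, n3, n4, n5}.
States satisfying ¬b ∧ ¬c: {n3, n4, n5}.
States satisfying E[¬b ∧ ¬c U ¬b ∧ ¬c]: {n3, n4, n5}.
States satisfying AG (c → ¬b) ∧ E[¬b ∧ ¬c U ¬b ∧ ¬c]: {n3, n4, n5}.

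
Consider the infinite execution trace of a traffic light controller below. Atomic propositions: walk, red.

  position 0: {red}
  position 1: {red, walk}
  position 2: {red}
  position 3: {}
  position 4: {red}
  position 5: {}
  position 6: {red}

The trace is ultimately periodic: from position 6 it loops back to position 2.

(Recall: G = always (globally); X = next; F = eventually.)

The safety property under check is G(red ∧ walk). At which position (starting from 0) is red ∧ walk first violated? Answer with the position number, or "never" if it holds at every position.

At position 0 the labels are {red}, so red ∧ walk is false there. This is the first violation.

0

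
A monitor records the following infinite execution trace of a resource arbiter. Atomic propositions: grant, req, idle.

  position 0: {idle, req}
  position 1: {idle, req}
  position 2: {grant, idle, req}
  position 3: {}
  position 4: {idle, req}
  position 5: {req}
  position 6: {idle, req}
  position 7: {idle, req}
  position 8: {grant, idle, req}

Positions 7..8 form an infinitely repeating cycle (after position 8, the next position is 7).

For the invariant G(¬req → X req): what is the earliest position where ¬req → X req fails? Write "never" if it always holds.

¬req → X req holds at every position 0..8, and those are all the positions the trace ever visits, so the invariant G(¬req → X req) is never violated.

never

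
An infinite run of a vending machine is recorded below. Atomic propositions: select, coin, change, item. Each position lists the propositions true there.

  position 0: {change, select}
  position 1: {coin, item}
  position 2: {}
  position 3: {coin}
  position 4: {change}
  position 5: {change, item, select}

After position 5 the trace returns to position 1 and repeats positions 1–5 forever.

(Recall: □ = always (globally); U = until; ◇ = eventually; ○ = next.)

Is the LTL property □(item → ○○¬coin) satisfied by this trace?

Does not hold

item → ○○¬coin must hold at every position from 0 onward. It fails at position 1, so □(item → ○○¬coin) is false.
Positions where item holds: 1, 5.
Check ○○¬coin at each: 1→fails, 5→ok.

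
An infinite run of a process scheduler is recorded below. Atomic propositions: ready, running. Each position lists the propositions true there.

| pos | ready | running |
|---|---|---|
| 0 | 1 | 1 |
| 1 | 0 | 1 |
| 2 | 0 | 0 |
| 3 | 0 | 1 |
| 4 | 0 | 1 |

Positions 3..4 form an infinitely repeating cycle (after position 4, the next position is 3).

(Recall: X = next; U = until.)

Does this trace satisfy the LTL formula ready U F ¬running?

Holds

Walking from position 0: F ¬running first holds at position 0, and ready holds at every earlier position along the way, so ready U F ¬running holds.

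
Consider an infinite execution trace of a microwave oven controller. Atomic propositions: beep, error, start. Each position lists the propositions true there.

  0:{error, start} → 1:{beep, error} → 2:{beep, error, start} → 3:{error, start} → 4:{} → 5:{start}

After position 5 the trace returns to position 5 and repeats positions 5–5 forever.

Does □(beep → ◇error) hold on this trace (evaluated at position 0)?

beep → ◇error holds at every position 0..5, and those are all positions ever visited, so □(beep → ◇error) holds.
Positions where beep holds: 1, 2.
Check ◇error at each: 1→ok, 2→ok.

Satisfied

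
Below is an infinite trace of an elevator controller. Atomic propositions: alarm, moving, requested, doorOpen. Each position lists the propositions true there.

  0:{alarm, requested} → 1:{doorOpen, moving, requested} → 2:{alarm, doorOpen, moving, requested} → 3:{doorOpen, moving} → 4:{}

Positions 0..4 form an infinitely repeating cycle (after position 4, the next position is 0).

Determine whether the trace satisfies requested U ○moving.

Walking from position 0: ○moving first holds at position 0, and requested holds at every earlier position along the way, so requested U ○moving holds.

Holds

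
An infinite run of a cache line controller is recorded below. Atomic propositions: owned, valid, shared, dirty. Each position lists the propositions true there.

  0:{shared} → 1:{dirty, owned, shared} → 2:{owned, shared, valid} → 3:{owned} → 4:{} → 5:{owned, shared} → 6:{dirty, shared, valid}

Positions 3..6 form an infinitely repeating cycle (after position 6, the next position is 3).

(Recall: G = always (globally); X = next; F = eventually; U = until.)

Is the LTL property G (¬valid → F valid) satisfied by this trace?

¬valid → F valid holds at every position 0..6, and those are all positions ever visited, so G (¬valid → F valid) holds.
Positions where ¬valid holds: 0, 1, 3, 4, 5.
Check F valid at each: 0→ok, 1→ok, 3→ok, 4→ok, 5→ok.

Satisfied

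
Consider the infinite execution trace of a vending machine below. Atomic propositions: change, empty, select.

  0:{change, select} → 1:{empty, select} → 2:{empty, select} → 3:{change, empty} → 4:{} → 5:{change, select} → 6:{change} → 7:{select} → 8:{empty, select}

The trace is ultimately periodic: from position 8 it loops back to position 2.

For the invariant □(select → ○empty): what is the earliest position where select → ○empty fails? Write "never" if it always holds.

Check select → ○empty at each position in order: 0 ✓, 1 ✓, 2 ✓, 3 ✓, 4 ✓.
At position 5 the labels are {change, select} and the next position 6 has {change}, so select → ○empty is false there. This is the first violation.

5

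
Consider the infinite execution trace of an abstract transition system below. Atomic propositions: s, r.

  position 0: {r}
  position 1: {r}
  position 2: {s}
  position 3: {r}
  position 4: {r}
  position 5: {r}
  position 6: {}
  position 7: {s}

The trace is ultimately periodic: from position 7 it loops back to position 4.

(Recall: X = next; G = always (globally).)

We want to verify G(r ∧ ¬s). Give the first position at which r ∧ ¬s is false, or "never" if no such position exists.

2

Check r ∧ ¬s at each position in order: 0 ✓, 1 ✓.
At position 2 the labels are {s}, so r ∧ ¬s is false there. This is the first violation.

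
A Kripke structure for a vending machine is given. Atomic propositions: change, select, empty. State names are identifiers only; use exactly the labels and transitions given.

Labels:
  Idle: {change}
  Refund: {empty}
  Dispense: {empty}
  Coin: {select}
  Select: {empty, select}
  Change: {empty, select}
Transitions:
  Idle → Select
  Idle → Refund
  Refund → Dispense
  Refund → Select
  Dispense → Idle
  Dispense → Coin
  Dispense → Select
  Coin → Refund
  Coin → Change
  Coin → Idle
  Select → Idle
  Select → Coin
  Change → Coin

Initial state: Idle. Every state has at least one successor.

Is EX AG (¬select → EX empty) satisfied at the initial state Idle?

States satisfying AG (¬select → EX empty): {Idle, Refund, Dispense, Coin, Select, Change}.
States satisfying EX AG (¬select → EX empty): {Idle, Refund, Dispense, Coin, Select, Change}.
Idle ∈ Sat(EX AG (¬select → EX empty)).

Yes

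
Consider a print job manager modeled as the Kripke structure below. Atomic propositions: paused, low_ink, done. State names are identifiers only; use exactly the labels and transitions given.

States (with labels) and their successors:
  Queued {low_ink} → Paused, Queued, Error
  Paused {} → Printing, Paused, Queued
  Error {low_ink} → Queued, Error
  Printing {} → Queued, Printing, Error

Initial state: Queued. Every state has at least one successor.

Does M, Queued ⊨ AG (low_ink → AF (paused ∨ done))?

Violated

States satisfying low_ink → AF (paused ∨ done): {Paused, Printing}.
States satisfying AG (low_ink → AF (paused ∨ done)): ∅.
Error is reachable from Queued and violates low_ink → AF (paused ∨ done), so AG fails at Queued.
Queued ∉ Sat(AG (low_ink → AF (paused ∨ done))).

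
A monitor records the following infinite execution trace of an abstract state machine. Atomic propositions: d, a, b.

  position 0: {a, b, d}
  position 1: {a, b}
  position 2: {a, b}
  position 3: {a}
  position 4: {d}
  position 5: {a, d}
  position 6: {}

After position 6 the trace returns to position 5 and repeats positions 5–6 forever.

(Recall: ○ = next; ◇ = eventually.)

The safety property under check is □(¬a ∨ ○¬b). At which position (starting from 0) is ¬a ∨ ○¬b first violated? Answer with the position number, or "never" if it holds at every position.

0

At position 0 the labels are {a, b, d} and the next position 1 has {a, b}, so ¬a ∨ ○¬b is false there. This is the first violation.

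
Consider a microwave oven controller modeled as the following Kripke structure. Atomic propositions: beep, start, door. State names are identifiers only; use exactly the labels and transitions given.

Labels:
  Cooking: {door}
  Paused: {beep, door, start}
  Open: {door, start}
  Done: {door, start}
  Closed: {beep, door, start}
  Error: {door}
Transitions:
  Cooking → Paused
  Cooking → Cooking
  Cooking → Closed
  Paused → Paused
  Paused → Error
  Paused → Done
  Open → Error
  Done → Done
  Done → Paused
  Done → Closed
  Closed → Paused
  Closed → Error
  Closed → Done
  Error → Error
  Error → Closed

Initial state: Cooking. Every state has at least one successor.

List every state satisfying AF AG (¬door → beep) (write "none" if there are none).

States satisfying AG (¬door → beep): {Cooking, Paused, Open, Done, Closed, Error}.
States satisfying AF AG (¬door → beep): {Cooking, Paused, Open, Done, Closed, Error}.

{Cooking, Paused, Open, Done, Closed, Error}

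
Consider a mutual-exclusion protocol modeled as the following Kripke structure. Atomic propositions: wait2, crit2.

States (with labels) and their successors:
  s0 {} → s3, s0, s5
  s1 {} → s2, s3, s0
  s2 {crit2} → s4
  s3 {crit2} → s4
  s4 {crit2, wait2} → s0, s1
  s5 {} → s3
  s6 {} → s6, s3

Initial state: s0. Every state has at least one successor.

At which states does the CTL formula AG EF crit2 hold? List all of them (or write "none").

{s0, s1, s2, s3, s4, s5, s6}

States satisfying EF crit2: {s0, s1, s2, s3, s4, s5, s6}.
States satisfying AG EF crit2: {s0, s1, s2, s3, s4, s5, s6}.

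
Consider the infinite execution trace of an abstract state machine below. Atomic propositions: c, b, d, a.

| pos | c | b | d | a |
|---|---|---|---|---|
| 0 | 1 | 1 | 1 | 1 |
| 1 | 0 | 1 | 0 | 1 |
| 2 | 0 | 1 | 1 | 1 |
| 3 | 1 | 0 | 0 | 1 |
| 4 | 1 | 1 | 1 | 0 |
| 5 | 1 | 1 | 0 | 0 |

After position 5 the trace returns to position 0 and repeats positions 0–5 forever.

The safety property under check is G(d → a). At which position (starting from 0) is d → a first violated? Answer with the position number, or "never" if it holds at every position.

Check d → a at each position in order: 0 ✓, 1 ✓, 2 ✓, 3 ✓.
At position 4 the labels are {b, c, d}, so d → a is false there. This is the first violation.

4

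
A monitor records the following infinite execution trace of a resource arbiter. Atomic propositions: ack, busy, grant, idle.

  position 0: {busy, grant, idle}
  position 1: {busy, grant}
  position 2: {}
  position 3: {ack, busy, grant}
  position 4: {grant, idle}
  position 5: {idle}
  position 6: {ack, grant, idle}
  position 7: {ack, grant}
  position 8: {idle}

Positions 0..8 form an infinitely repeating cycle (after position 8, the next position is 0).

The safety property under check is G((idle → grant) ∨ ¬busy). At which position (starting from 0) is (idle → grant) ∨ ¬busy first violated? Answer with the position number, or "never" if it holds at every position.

(idle → grant) ∨ ¬busy holds at every position 0..8, and those are all the positions the trace ever visits, so the invariant G((idle → grant) ∨ ¬busy) is never violated.

never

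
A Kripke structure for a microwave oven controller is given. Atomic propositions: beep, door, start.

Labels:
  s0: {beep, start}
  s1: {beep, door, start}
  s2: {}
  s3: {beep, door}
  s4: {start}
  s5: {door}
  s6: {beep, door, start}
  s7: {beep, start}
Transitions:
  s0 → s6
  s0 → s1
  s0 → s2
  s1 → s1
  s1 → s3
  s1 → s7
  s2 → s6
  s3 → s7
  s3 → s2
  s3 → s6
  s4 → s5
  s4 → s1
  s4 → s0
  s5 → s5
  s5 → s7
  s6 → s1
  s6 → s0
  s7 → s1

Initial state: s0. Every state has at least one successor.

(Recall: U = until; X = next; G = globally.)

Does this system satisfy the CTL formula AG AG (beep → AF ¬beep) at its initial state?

No

States satisfying AG (beep → AF ¬beep): ∅.
States satisfying AG AG (beep → AF ¬beep): ∅.
s0 is reachable from s0 and violates AG (beep → AF ¬beep), so AG fails at s0.
s0 ∉ Sat(AG AG (beep → AF ¬beep)).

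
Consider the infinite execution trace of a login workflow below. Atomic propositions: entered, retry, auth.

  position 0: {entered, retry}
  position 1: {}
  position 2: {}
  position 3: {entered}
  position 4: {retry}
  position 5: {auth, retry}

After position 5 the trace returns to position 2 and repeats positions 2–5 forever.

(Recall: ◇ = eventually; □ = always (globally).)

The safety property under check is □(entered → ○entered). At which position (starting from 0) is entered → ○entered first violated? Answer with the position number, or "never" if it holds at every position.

At position 0 the labels are {entered, retry} and the next position 1 has {}, so entered → ○entered is false there. This is the first violation.

0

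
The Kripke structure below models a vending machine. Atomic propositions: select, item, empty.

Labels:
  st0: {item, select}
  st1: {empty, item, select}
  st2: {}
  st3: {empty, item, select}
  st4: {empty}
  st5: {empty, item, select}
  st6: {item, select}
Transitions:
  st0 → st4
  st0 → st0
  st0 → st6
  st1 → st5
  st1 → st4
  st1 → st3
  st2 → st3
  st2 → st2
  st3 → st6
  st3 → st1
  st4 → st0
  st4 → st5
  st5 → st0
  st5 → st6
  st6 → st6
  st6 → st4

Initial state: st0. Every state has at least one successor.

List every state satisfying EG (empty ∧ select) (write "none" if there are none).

{st1, st3}

States satisfying empty ∧ select: {st1, st3, st5}.
States satisfying EG (empty ∧ select): {st1, st3}.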